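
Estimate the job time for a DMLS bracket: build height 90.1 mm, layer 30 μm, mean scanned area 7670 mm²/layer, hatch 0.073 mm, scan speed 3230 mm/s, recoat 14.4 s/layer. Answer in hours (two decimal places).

39.16 hours

Number of layers: 90.1 / 0.03 → 3004 (rounded up).
Scan path per layer: 7670 / 0.073 → 105068.5 mm.
Scan time per layer: 105068.5 / 3230 → 32.5289 s.
Layer cycle = 32.5289 + 14.4, so 46.9289 s.
3004 layers × 46.9289 s/layer = 140974.4156 s, i.e. 39.16 hours.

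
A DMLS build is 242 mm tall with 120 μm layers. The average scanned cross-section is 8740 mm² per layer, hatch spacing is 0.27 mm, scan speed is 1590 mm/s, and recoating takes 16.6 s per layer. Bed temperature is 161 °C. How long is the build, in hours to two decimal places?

Layer count = ceil(242 / 0.12) = 2017.
Hatch length per layer = 8740 / 0.27 = 32370.4 mm.
Laser time per layer = 32370.4 / 1590 = 20.3587 s.
Per-layer time = 20.3587 + 16.6, so 36.9587 s.
2017 layers × 36.9587 s/layer = 74545.6979 s, i.e. 20.71 hours.

20.71 hours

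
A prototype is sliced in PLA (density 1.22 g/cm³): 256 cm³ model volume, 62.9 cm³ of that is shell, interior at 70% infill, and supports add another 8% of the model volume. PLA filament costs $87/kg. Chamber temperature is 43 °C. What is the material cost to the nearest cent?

$23.20

Interior volume = 256 − 62.9, so 193.1 cm³.
Deposited infill: 0.70 × 193.1 → 135.17 cm³.
Support = 0.08 × 256, so 20.48 cm³.
Total extruded = 62.9 + 135.17 + 20.48 = 218.55 cm³.
Mass = 218.55 × 1.22 = 266.631 g.
At $87/kg: 266.631/1000 × 87 = $23.20.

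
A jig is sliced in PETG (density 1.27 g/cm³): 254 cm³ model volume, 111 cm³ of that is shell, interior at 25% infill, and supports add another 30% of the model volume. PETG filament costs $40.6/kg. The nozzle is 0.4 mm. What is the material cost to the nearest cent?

$11.50

Infill region = 254 − 111, so 143 cm³.
Deposited infill: 0.25 × 143 → 35.75 cm³.
Support = 0.30 × 254, so 76.2 cm³.
Total extruded = 111 + 35.75 + 76.2, so 222.95 cm³.
Mass: 222.95 × 1.27 → 283.1465 g.
Cost = 283.1465 g / 1000 × $40.6/kg = $11.50.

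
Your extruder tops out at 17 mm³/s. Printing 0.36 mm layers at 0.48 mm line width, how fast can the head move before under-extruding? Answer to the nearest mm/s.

Bead cross-section = 0.36 × 0.48, so 0.1728 mm².
v_max = Q/A = 17/0.1728 = 98.38 mm/s → 98 mm/s.

98 mm/s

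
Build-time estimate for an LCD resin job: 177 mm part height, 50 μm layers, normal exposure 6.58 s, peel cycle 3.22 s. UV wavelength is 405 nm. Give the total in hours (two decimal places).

9.64 hours

Layer count = ceil(177 / 0.05) = 3540.
Cycle time: 6.58 + 3.22 → 9.8 s.
Total = 3540 × 9.8 = 34692 s = 9.64 hours.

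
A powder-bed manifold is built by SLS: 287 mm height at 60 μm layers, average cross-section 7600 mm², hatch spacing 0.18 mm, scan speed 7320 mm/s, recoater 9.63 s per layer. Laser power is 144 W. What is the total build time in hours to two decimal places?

20.46 hours

Layer count = ceil(287 / 0.06) = 4784.
Scan path per layer: 7600 / 0.18 → 42222.2 mm.
Laser time per layer = 42222.2 / 7320, so 5.7681 s.
Time per layer: 5.7681 + 9.63 → 15.3981 s.
Total: 4784 × 15.3981 s = 73664.5104 s → 20.46 hours.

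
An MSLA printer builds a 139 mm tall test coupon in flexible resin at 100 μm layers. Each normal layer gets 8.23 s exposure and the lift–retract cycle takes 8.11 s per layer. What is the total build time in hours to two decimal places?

6.31 hours

Layers = ⌈139/0.1⌉ = 1390.
Cycle time: 8.23 + 8.11 → 16.34 s.
Total = 1390 × 16.34 = 22712.6 s = 6.31 hours.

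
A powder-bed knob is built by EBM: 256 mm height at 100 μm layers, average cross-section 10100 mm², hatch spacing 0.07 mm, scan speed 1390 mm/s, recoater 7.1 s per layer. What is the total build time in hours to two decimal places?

Number of layers: 256 / 0.1 → 2560 (rounded up).
Per-layer scan distance = 10100 / 0.07, so 144285.7 mm.
Per-layer scan time = 144285.7 / 1390, so 103.8027 s.
Time per layer = 103.8027 + 7.1 = 110.9027 s.
Total: 2560 × 110.9027 s = 283910.912 s → 78.86 hours.

78.86 hours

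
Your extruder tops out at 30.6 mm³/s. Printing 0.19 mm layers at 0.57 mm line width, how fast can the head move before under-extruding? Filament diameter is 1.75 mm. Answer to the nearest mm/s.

283 mm/s

Extrusion cross-section: 0.19 × 0.57 → 0.1083 mm².
v_max = Q/A = 30.6/0.1083 = 282.55 mm/s → 283 mm/s.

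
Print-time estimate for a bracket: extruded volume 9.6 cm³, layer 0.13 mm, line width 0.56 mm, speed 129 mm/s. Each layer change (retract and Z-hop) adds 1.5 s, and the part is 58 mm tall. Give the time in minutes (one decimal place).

Bead cross-section: 0.13 × 0.56 → 0.0728 mm².
Total extruded path = 9600/0.0728 = 131868.1 mm.
Print-move time: 131868.1 / 129 → 1022.2 s.
Layer count = ceil(58 / 0.13) = 447.
Layer-change overhead = 447 × 1.5 = 670.5 s.
Total = 1022.2 + 670.5 = 1692.7 s = 28.2 minutes.

28.2 minutes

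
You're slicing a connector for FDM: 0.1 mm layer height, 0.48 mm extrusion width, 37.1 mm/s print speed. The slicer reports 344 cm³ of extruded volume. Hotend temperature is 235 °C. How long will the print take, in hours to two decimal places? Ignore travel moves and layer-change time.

Line area: 0.1 × 0.48 → 0.048 mm².
Toolpath length = 344 cm³ / 0.048 mm² = 344000 / 0.048 = 7166666.7 mm.
Extrusion time = 7166666.7 / 37.1, so 193171.6 s.
That's 193171.6 s → 53.66 hours.

53.66 hours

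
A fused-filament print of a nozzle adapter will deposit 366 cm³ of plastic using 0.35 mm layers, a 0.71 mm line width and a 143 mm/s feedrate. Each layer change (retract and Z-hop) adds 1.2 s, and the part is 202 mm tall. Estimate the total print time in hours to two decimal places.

3.05 hours

Bead cross-section = 0.35 × 0.71, so 0.2485 mm².
Total extruded path = 366000/0.2485 = 1472837 mm.
Print-move time: 1472837 / 143 → 10299.6 s.
Layer count = ceil(202 / 0.35) = 578.
Layer-change overhead: 578 × 1.2 → 693.6 s.
Altogether 10299.6 + 693.6 = 10993.2 s, i.e. 3.05 hours.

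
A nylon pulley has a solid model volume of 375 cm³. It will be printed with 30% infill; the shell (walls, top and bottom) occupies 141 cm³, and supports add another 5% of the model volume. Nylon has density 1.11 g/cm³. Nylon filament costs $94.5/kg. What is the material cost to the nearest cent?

Infill region = 375 − 141 = 234 cm³.
Infill volume = 0.30 × 234 = 70.2 cm³.
Support = 0.05 × 375, so 18.75 cm³.
Total extruded = 141 + 70.2 + 18.75, so 229.95 cm³.
Mass: 229.95 × 1.11 → 255.2445 g.
At $94.5/kg: 255.2445/1000 × 94.5 = $24.12.

$24.12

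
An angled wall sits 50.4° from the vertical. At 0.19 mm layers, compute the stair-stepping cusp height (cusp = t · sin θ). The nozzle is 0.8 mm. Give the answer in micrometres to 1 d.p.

Cusp = layer height × sin(50.4°) = 0.19 × 0.7705 = 0.146395 mm = 146.4 μm.

146.4 μm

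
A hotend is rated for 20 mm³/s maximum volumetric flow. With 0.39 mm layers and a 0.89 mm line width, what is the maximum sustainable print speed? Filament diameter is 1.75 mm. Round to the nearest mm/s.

58 mm/s

Bead cross-section = 0.39 × 0.89, so 0.3471 mm².
v_max = Q/A = 20/0.3471 = 57.62 mm/s → 58 mm/s.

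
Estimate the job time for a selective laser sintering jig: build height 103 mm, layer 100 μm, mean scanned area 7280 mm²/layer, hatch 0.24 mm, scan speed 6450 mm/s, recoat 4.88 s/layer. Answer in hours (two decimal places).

2.74 hours

Number of layers: 103 / 0.1 → 1030 (rounded up).
Per-layer scan distance = 7280 / 0.24, so 30333.3 mm.
Laser time per layer = 30333.3 / 6450, so 4.7028 s.
Per-layer time: 4.7028 + 4.88 → 9.5828 s.
Total: 1030 × 9.5828 s = 9870.284 s → 2.74 hours.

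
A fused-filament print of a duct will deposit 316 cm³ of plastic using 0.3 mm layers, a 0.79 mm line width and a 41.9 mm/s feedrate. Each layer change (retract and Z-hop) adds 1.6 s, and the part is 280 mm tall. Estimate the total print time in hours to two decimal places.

Extrusion cross-section = 0.3 × 0.79, so 0.237 mm².
Total extruded path = 316000/0.237 = 1333333.3 mm.
Print-move time: 1333333.3 / 41.9 → 31821.8 s.
Layer count = ceil(280 / 0.3) = 934.
Non-print overhead = 934 × 1.6 = 1494.4 s.
Altogether 31821.8 + 1494.4 = 33316.2 s, i.e. 9.25 hours.

9.25 hours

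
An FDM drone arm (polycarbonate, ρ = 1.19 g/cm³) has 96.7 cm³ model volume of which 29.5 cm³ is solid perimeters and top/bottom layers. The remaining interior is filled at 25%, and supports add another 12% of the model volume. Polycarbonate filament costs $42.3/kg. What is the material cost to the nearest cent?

$2.91

Infill region = 96.7 − 29.5 = 67.2 cm³.
Infill volume: 0.25 × 67.2 → 16.8 cm³.
Support = 0.12 × 96.7 = 11.604 cm³.
Total printed volume = 29.5 + 16.8 + 11.604 = 57.904 cm³.
Mass: 57.904 × 1.19 → 68.90576 g.
At $42.3/kg: 68.90576/1000 × 42.3 = $2.91.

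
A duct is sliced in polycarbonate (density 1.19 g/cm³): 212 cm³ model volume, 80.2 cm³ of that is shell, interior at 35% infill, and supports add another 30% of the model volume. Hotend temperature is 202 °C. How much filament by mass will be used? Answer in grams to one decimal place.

Infill region = 212 − 80.2 = 131.8 cm³.
Deposited infill = 0.35 × 131.8, so 46.13 cm³.
Support = 0.30 × 212, so 63.6 cm³.
Total printed volume = 80.2 + 46.13 + 63.6, so 189.93 cm³.
Mass: 189.93 × 1.19 → 226.0167 g.

226.0 g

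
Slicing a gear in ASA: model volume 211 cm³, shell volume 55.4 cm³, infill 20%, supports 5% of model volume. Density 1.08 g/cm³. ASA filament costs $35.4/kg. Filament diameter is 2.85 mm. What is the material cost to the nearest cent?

$3.71

Volume inside the shell = 211 − 55.4 = 155.6 cm³.
Deposited infill: 0.20 × 155.6 → 31.12 cm³.
Support = 0.05 × 211, so 10.55 cm³.
Total extruded = 55.4 + 31.12 + 10.55 = 97.07 cm³.
Mass = 97.07 × 1.08 = 104.8356 g.
At $35.4/kg: 104.8356/1000 × 35.4 = $3.71.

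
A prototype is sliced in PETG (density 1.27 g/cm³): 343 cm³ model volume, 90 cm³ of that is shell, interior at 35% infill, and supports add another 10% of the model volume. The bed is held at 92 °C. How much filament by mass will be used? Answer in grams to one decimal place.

270.3 g

Infill region: 343 − 90 → 253 cm³.
Infill volume: 0.35 × 253 → 88.55 cm³.
Support: 0.10 × 343 → 34.3 cm³.
Total extruded = 90 + 88.55 + 34.3, so 212.85 cm³.
Mass: 212.85 × 1.27 → 270.3195 g.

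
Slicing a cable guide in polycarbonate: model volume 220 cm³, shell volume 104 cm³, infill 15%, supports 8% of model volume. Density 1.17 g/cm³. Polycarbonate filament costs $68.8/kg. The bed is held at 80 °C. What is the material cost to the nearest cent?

Interior volume = 220 − 104 = 116 cm³.
Deposited infill = 0.15 × 116, so 17.4 cm³.
Support: 0.08 × 220 → 17.6 cm³.
Total printed volume: 104 + 17.4 + 17.6 → 139 cm³.
Mass: 139 × 1.17 → 162.63 g.
At $68.8/kg: 162.63/1000 × 68.8 = $11.19.

$11.19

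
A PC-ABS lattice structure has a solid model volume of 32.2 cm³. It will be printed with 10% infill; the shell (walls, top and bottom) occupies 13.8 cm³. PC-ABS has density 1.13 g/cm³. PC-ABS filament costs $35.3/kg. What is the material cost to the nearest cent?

Interior volume = 32.2 − 13.8 = 18.4 cm³.
Deposited infill: 0.10 × 18.4 → 1.84 cm³.
Total extruded = 13.8 + 1.84, so 15.64 cm³.
Mass = 15.64 × 1.13 = 17.6732 g.
At $35.3/kg: 17.6732/1000 × 35.3 = $0.62.

$0.62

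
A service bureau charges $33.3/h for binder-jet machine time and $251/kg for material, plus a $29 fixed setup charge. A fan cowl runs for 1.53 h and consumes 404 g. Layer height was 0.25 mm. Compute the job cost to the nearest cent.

Machine cost = 33.3 × 1.53, so $50.949.
Material cost: 251 × 404/1000 → $101.404.
Total = 50.949 + 101.404 + 29 = 181.353 ≈ $181.35.

$181.35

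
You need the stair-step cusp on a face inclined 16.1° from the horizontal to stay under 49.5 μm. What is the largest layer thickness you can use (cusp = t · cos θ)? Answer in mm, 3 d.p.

0.052 mm

t = h_c / cos θ = 0.0495 / 0.9608 = 0.052 mm.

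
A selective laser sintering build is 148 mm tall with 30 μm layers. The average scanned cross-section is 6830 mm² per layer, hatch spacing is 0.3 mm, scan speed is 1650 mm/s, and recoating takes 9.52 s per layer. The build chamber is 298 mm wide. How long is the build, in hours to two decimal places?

31.96 hours

Number of layers: 148 / 0.03 → 4934 (rounded up).
Scan path per layer: 6830 / 0.3 → 22766.7 mm.
Per-layer scan time: 22766.7 / 1650 → 13.798 s.
Per-layer time = 13.798 + 9.52 = 23.318 s.
4934 layers × 23.318 s/layer = 115051.012 s, i.e. 31.96 hours.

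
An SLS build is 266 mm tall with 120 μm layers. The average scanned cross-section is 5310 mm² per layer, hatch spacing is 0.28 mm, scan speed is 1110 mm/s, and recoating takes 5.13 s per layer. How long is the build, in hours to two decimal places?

13.68 hours

Layer count = ceil(266 / 0.12) = 2217.
Scan path per layer = 5310 / 0.28, so 18964.3 mm.
Laser time per layer = 18964.3 / 1110, so 17.085 s.
Time per layer = 17.085 + 5.13, so 22.215 s.
Total: 2217 × 22.215 s = 49250.655 s → 13.68 hours.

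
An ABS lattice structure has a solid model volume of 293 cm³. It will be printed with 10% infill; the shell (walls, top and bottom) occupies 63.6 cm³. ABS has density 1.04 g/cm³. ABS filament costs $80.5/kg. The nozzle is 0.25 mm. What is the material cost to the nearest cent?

Interior volume = 293 − 63.6, so 229.4 cm³.
Deposited infill = 0.10 × 229.4, so 22.94 cm³.
Total extruded = 63.6 + 22.94 = 86.54 cm³.
Mass: 86.54 × 1.04 → 90.0016 g.
Cost = 90.0016 g / 1000 × $80.5/kg = $7.25.

$7.25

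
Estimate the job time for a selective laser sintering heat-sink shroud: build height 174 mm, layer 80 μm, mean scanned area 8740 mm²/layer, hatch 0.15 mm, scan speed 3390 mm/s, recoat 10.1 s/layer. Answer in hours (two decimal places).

16.49 hours

Layer count = ceil(174 / 0.08) = 2175.
Scan path per layer = 8740 / 0.15, so 58266.7 mm.
Scan time per layer: 58266.7 / 3390 → 17.1878 s.
Per-layer time = 17.1878 + 10.1, so 27.2878 s.
Total: 2175 × 27.2878 s = 59350.965 s → 16.49 hours.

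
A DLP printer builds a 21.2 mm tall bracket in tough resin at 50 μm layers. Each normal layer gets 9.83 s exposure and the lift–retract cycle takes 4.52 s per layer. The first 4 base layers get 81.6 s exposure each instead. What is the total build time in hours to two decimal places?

Layers = ⌈21.2/0.05⌉ = 424.
Bottom layers: 4 × (81.6 + 4.52) → 344.48 s.
Regular layers = 420 × (9.83 + 4.52) = 6027 s.
Total = 344.48 + 6027 = 6371.48 s = 1.77 hours.

1.77 hours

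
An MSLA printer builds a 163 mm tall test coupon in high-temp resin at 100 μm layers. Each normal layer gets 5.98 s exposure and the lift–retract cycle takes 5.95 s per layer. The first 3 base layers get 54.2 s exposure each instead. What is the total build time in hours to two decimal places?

Layer count = ceil(163 / 0.1) = 1630.
Bottom layers = 3 × (54.2 + 5.95), so 180.45 s.
Regular layers = 1627 × (5.98 + 5.95) = 19410.11 s.
Total = 180.45 + 19410.11 = 19590.56 s = 5.44 hours.

5.44 hours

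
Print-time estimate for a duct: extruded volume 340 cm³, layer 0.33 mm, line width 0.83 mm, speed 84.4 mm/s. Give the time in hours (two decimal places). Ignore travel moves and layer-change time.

4.09 hours

Bead cross-section = 0.33 × 0.83 = 0.2739 mm².
Total extruded path = 340000/0.2739 = 1241329 mm.
Print-move time: 1241329 / 84.4 → 14707.7 s.
In the requested units: 14707.7 s = 4.09 hours.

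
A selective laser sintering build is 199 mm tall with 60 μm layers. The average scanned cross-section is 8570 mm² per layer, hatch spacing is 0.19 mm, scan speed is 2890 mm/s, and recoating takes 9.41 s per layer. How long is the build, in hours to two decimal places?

Layer count = ceil(199 / 0.06) = 3317.
Per-layer scan distance: 8570 / 0.19 → 45105.3 mm.
Per-layer scan time = 45105.3 / 2890 = 15.6074 s.
Time per layer: 15.6074 + 9.41 → 25.0174 s.
3317 layers × 25.0174 s/layer = 82982.7158 s, i.e. 23.05 hours.

23.05 hours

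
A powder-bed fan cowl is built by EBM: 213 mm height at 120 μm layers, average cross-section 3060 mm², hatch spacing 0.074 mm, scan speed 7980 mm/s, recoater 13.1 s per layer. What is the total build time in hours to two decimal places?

Layers = ⌈213/0.12⌉ = 1775.
Per-layer scan distance: 3060 / 0.074 → 41351.4 mm.
Scan time per layer: 41351.4 / 7980 → 5.1819 s.
Per-layer time = 5.1819 + 13.1, so 18.2819 s.
Total: 1775 × 18.2819 s = 32450.3725 s → 9.01 hours.

9.01 hours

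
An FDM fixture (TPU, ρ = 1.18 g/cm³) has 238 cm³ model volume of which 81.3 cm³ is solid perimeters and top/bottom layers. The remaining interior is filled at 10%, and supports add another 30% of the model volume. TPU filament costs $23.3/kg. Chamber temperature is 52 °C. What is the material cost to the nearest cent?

$4.63

Volume inside the shell = 238 − 81.3 = 156.7 cm³.
Deposited infill = 0.10 × 156.7 = 15.67 cm³.
Support = 0.30 × 238 = 71.4 cm³.
Deposited volume = 81.3 + 15.67 + 71.4, so 168.37 cm³.
Mass = 168.37 × 1.18, so 198.6766 g.
At $23.3/kg: 198.6766/1000 × 23.3 = $4.63.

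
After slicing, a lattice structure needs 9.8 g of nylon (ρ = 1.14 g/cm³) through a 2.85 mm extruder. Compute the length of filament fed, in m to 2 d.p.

Extruded volume: 9.8/1.14 = 8.5965 cm³ (8596.5 mm³).
A = π r² = π × 1.425² = 6.3794 mm².
L = V/A = 8596.5/6.3794 = 1347.54 mm → 1.35 m.

1.35 m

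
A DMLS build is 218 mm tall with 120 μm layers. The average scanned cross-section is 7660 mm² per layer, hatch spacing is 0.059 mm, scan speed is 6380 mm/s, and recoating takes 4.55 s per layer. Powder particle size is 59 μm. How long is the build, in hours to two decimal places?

12.57 hours

Layer count = ceil(218 / 0.12) = 1817.
Hatch length per layer = 7660 / 0.059, so 129830.5 mm.
Scan time per layer = 129830.5 / 6380, so 20.3496 s.
Time per layer = 20.3496 + 4.55, so 24.8996 s.
1817 layers × 24.8996 s/layer = 45242.5732 s, i.e. 12.57 hours.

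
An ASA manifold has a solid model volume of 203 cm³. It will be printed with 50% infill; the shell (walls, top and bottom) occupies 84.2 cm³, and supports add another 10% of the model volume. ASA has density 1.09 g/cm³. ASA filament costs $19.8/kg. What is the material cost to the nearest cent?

$3.54

Interior volume = 203 − 84.2 = 118.8 cm³.
Deposited infill = 0.50 × 118.8 = 59.4 cm³.
Support = 0.10 × 203, so 20.3 cm³.
Total printed volume: 84.2 + 59.4 + 20.3 → 163.9 cm³.
Mass: 163.9 × 1.09 → 178.651 g.
At $19.8/kg: 178.651/1000 × 19.8 = $3.54.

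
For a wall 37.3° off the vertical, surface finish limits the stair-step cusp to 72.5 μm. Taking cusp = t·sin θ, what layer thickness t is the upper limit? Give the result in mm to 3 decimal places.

0.120 mm

Layer height = cusp / sin(37.3°) = 0.0725 / 0.6060 = 0.120 mm.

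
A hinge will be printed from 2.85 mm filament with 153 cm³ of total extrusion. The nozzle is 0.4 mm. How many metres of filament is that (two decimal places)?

23.98 m

Filament cross-section = π × (2.85/2)² = 6.3794 mm².
L = 153000 mm³ / 6.3794 mm² = 23983.45 mm, i.e. 23.98 m.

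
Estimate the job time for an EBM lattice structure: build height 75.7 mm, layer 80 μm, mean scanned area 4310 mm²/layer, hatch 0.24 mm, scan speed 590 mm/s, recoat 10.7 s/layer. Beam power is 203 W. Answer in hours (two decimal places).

10.82 hours

Number of layers: 75.7 / 0.08 → 947 (rounded up).
Per-layer scan distance: 4310 / 0.24 → 17958.3 mm.
Beam time per layer: 17958.3 / 590 → 30.4378 s.
Per-layer time = 30.4378 + 10.7 = 41.1378 s.
Total: 947 × 41.1378 s = 38957.4966 s → 10.82 hours.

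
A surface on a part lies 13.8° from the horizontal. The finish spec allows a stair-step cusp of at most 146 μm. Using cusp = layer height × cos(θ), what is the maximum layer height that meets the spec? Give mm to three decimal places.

Layer height = cusp / cos(13.8°) = 0.146 / 0.9711 = 0.150 mm.

0.150 mm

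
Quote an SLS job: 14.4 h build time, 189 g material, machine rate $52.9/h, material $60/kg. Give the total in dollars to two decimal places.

$773.10

Time charge: 52.9 × 14.4 → $761.76.
Material charge: 60 × 189/1000 → $11.34.
Job cost: 761.76 + 11.34 = $773.10.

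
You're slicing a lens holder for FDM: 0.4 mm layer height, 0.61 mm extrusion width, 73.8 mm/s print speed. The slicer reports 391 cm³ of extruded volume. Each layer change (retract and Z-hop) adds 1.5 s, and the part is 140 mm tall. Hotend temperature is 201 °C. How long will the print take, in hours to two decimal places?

Bead cross-section: 0.4 × 0.61 → 0.244 mm².
Toolpath length = 391 cm³ / 0.244 mm² = 391000 / 0.244 = 1602459 mm.
Time extruding = 1602459 / 73.8 = 21713.5 s.
Number of layers: 140 / 0.4 → 350 (rounded up).
Non-print overhead = 350 × 1.5 = 525 s.
Total = 21713.5 + 525 = 22238.5 s = 6.18 hours.

6.18 hours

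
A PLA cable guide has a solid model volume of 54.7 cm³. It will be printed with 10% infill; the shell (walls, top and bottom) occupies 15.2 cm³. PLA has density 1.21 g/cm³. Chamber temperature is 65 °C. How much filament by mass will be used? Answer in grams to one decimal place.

23.2 g

Infill region = 54.7 − 15.2, so 39.5 cm³.
Infill volume: 0.10 × 39.5 → 3.95 cm³.
Total printed volume: 15.2 + 3.95 → 19.15 cm³.
Mass = 19.15 × 1.21, so 23.1715 g.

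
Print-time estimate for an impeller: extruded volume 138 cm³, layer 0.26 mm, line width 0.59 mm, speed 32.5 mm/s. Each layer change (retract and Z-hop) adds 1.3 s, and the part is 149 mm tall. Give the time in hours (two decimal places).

7.90 hours

Extrusion cross-section = 0.26 × 0.59 = 0.1534 mm².
Toolpath length = 138 cm³ / 0.1534 mm² = 138000 / 0.1534 = 899608.9 mm.
Time extruding = 899608.9 / 32.5, so 27680.3 s.
Layer count = ceil(149 / 0.26) = 574.
Z-hop total = 574 × 1.3, so 746.2 s.
Total = 27680.3 + 746.2 = 28426.5 s = 7.90 hours.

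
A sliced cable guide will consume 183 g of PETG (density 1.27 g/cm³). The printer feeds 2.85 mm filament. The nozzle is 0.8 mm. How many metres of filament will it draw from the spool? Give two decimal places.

Extruded volume: 183/1.27 = 144.0945 cm³ (144094.5 mm³).
Filament cross-section = π × (2.85/2)² = 6.3794 mm².
Length = 144094.5 / 6.3794 = 22587.47 mm = 22.59 m.

22.59 m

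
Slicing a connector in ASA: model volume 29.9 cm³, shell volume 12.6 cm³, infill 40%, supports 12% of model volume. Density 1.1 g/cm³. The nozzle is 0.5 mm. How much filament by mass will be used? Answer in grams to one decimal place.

25.4 g

Infill region: 29.9 − 12.6 → 17.3 cm³.
Infill volume = 0.40 × 17.3 = 6.92 cm³.
Support: 0.12 × 29.9 → 3.588 cm³.
Total extruded: 12.6 + 6.92 + 3.588 → 23.108 cm³.
Mass: 23.108 × 1.1 → 25.4188 g.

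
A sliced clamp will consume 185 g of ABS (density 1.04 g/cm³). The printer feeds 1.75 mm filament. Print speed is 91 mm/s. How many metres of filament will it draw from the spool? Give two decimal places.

73.96 m

Extruded volume: 185/1.04 = 177.8846 cm³ (177884.6 mm³).
A = π r² = π × 0.875² = 2.4053 mm².
L = V/A = 177884.6/2.4053 = 73955.27 mm → 73.96 m.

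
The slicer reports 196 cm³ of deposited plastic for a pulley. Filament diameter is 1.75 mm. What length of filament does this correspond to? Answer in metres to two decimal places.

81.49 m

Cross-section of 1.75 mm filament: π·(1.75/2)² = 2.4053 mm².
Length = 196 cm³ / 2.4053 mm² = 196000 / 2.4053 = 81486.72 mm = 81.49 m.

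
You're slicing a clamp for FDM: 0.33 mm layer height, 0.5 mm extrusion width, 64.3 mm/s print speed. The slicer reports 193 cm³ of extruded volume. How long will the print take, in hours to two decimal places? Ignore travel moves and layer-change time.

Bead cross-section = 0.33 × 0.5 = 0.165 mm².
Total extruded path = 193000/0.165 = 1169697 mm.
Print-move time = 1169697 / 64.3 = 18191.2 s.
In the requested units: 18191.2 s = 5.05 hours.

5.05 hours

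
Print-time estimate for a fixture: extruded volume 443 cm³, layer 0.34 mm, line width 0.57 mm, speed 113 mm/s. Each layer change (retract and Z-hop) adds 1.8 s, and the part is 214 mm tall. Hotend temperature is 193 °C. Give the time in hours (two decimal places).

Bead cross-section = 0.34 × 0.57 = 0.1938 mm².
Path length: 443000 mm³ / 0.1938 mm² → 2285861.7 mm.
Time extruding: 2285861.7 / 113 → 20228.9 s.
Layers = ⌈214/0.34⌉ = 630.
Z-hop total = 630 × 1.8, so 1134 s.
Total = 20228.9 + 1134 = 21362.9 s = 5.93 hours.

5.93 hours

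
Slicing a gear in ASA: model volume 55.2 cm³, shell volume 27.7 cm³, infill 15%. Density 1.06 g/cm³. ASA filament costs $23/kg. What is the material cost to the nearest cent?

$0.78

Interior volume = 55.2 − 27.7 = 27.5 cm³.
Infill deposited = 0.15 × 27.5, so 4.125 cm³.
Total printed volume = 27.7 + 4.125 = 31.825 cm³.
Mass = 31.825 × 1.06, so 33.7345 g.
At $23/kg: 33.7345/1000 × 23 = $0.78.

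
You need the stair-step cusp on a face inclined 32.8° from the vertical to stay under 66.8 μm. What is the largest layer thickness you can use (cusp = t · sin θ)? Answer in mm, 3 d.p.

0.123 mm

Layer height = cusp / sin(32.8°) = 0.0668 / 0.5417 = 0.123 mm.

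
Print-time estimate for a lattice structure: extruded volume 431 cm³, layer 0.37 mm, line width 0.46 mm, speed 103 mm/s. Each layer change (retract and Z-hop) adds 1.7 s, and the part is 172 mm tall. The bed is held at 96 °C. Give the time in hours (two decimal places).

7.05 hours

Bead cross-section: 0.37 × 0.46 → 0.1702 mm².
Toolpath length = 431 cm³ / 0.1702 mm² = 431000 / 0.1702 = 2532314.9 mm.
Print-move time = 2532314.9 / 103 = 24585.6 s.
Layers = ⌈172/0.37⌉ = 465.
Z-hop total: 465 × 1.7 → 790.5 s.
Altogether 24585.6 + 790.5 = 25376.1 s, i.e. 7.05 hours.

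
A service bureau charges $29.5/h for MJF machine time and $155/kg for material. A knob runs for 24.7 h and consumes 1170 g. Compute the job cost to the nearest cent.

$910.00

Machine-time cost = 29.5 × 24.7, so $728.65.
Feedstock cost = 155 × 1170/1000 = $181.35.
Job cost: 728.65 + 181.35 = $910.00.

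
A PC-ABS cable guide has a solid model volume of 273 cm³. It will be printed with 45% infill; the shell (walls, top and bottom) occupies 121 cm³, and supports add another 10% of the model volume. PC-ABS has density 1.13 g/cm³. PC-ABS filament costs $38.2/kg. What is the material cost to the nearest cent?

$9.35

Volume inside the shell: 273 − 121 → 152 cm³.
Infill deposited: 0.45 × 152 → 68.4 cm³.
Support: 0.10 × 273 → 27.3 cm³.
Total printed volume: 121 + 68.4 + 27.3 → 216.7 cm³.
Mass = 216.7 × 1.13, so 244.871 g.
At $38.2/kg: 244.871/1000 × 38.2 = $9.35.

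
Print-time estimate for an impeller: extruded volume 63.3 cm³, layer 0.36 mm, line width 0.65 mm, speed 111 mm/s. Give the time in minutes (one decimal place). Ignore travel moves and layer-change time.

Extrusion cross-section = 0.36 × 0.65 = 0.234 mm².
Total extruded path = 63300/0.234 = 270512.8 mm.
Extrusion time: 270512.8 / 111 → 2437.1 s.
In the requested units: 2437.1 s = 40.6 minutes.

40.6 minutes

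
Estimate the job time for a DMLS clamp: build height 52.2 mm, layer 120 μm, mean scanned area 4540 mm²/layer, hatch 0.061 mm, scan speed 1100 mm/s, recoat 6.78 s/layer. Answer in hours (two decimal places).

8.99 hours

Layers = ⌈52.2/0.12⌉ = 435.
Hatch length per layer = 4540 / 0.061 = 74426.2 mm.
Laser time per layer = 74426.2 / 1100 = 67.6602 s.
Time per layer: 67.6602 + 6.78 → 74.4402 s.
435 layers × 74.4402 s/layer = 32381.487 s, i.e. 8.99 hours.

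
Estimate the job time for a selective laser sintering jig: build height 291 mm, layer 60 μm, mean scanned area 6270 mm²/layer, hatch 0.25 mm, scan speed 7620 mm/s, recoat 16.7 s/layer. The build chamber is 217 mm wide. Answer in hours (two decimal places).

26.93 hours

Number of layers: 291 / 0.06 → 4850 (rounded up).
Per-layer scan distance = 6270 / 0.25 = 25080 mm.
Scan time per layer: 25080 / 7620 → 3.2913 s.
Per-layer time = 3.2913 + 16.7, so 19.9913 s.
4850 layers × 19.9913 s/layer = 96957.805 s, i.e. 26.93 hours.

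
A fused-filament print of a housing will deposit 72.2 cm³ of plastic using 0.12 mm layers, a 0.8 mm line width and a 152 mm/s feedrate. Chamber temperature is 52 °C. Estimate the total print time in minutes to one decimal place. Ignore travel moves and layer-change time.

Line area: 0.12 × 0.8 → 0.096 mm².
Toolpath length = 72.2 cm³ / 0.096 mm² = 72200 / 0.096 = 752083.3 mm.
Time extruding = 752083.3 / 152, so 4947.9 s.
In the requested units: 4947.9 s = 82.5 minutes.

82.5 minutes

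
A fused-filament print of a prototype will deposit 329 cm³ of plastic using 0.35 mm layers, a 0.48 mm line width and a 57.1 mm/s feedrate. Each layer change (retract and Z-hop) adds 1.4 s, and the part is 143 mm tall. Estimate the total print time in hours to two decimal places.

9.69 hours

Extrusion cross-section: 0.35 × 0.48 → 0.168 mm².
Total extruded path = 329000/0.168 = 1958333.3 mm.
Extrusion time = 1958333.3 / 57.1, so 34296.6 s.
Layers = ⌈143/0.35⌉ = 409.
Non-print overhead: 409 × 1.4 → 572.6 s.
Total = 34296.6 + 572.6 = 34869.2 s = 9.69 hours.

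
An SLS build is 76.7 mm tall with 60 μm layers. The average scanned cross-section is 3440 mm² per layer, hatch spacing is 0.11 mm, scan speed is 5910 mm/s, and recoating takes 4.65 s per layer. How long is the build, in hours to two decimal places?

3.53 hours

Layer count = ceil(76.7 / 0.06) = 1279.
Scan path per layer = 3440 / 0.11, so 31272.7 mm.
Laser time per layer = 31272.7 / 5910 = 5.2915 s.
Time per layer: 5.2915 + 4.65 → 9.9415 s.
Total: 1279 × 9.9415 s = 12715.1785 s → 3.53 hours.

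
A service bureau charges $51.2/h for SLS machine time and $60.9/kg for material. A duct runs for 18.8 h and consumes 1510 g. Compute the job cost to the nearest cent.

Machine-time cost = 51.2 × 18.8 = $962.56.
Material charge = 60.9 × 1510/1000, so $91.959.
Total = 962.56 + 91.959 = 1054.519 ≈ $1054.52.

$1054.52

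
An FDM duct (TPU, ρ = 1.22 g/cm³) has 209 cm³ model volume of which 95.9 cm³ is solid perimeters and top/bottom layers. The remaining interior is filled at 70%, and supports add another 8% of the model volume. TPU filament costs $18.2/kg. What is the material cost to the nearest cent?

Interior volume: 209 − 95.9 → 113.1 cm³.
Infill volume = 0.70 × 113.1 = 79.17 cm³.
Support = 0.08 × 209, so 16.72 cm³.
Total extruded = 95.9 + 79.17 + 16.72 = 191.79 cm³.
Mass = 191.79 × 1.22, so 233.9838 g.
At $18.2/kg: 233.9838/1000 × 18.2 = $4.26.

$4.26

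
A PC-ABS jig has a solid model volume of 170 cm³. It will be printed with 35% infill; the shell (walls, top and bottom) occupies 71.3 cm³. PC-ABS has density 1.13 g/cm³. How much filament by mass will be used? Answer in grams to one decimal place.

Volume inside the shell = 170 − 71.3 = 98.7 cm³.
Infill volume = 0.35 × 98.7, so 34.545 cm³.
Total printed volume = 71.3 + 34.545, so 105.845 cm³.
Mass = 105.845 × 1.13, so 119.60485 g.

119.6 g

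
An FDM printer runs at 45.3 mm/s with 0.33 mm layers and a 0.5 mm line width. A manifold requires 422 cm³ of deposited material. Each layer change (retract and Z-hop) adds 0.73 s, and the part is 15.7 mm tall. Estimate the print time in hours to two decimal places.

15.69 hours

Line area = 0.33 × 0.5 = 0.165 mm².
Path length: 422000 mm³ / 0.165 mm² → 2557575.8 mm.
Time extruding = 2557575.8 / 45.3, so 56458.6 s.
Layers = ⌈15.7/0.33⌉ = 48.
Z-hop total = 48 × 0.73 = 35.04 s.
Total = 56458.6 + 35.04 = 56493.64 s = 15.69 hours.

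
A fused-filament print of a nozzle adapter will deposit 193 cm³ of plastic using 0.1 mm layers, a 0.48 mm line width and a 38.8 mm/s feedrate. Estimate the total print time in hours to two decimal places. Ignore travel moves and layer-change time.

Extrusion cross-section: 0.1 × 0.48 → 0.048 mm².
Total extruded path = 193000/0.048 = 4020833.3 mm.
Extrusion time = 4020833.3 / 38.8, so 103629.7 s.
That's 103629.7 s → 28.79 hours.

28.79 hours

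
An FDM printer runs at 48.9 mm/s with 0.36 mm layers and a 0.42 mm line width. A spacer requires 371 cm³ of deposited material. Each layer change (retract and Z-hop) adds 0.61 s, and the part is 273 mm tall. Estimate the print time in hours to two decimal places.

Extrusion cross-section = 0.36 × 0.42, so 0.1512 mm².
Total extruded path = 371000/0.1512 = 2453703.7 mm.
Print-move time: 2453703.7 / 48.9 → 50178 s.
Layers = ⌈273/0.36⌉ = 759.
Z-hop total = 759 × 0.61, so 462.99 s.
Total = 50178 + 462.99 = 50640.99 s = 14.07 hours.

14.07 hours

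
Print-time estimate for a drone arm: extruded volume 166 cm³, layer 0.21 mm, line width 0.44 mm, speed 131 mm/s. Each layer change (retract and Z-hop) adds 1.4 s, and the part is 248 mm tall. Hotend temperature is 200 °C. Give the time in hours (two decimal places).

Line area: 0.21 × 0.44 → 0.0924 mm².
Total extruded path = 166000/0.0924 = 1796536.8 mm.
Print-move time: 1796536.8 / 131 → 13714 s.
Number of layers: 248 / 0.21 → 1181 (rounded up).
Z-hop total = 1181 × 1.4, so 1653.4 s.
Total = 13714 + 1653.4 = 15367.4 s = 4.27 hours.

4.27 hours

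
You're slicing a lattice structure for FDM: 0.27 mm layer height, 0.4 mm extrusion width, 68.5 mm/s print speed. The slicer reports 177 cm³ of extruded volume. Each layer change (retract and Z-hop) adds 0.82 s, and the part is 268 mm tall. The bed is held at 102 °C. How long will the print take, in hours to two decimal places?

Extrusion cross-section = 0.27 × 0.4 = 0.108 mm².
Total extruded path = 177000/0.108 = 1638888.9 mm.
Extrusion time = 1638888.9 / 68.5, so 23925.4 s.
Layer count = ceil(268 / 0.27) = 993.
Z-hop total = 993 × 0.82, so 814.26 s.
Altogether 23925.4 + 814.26 = 24739.66 s, i.e. 6.87 hours.

6.87 hours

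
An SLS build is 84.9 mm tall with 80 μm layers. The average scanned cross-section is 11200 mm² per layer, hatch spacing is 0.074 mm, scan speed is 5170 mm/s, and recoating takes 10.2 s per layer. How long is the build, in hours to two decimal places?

11.65 hours

Layer count = ceil(84.9 / 0.08) = 1062.
Scan path per layer = 11200 / 0.074, so 151351.4 mm.
Laser time per layer = 151351.4 / 5170, so 29.2749 s.
Per-layer time = 29.2749 + 10.2 = 39.4749 s.
Total: 1062 × 39.4749 s = 41922.3438 s → 11.65 hours.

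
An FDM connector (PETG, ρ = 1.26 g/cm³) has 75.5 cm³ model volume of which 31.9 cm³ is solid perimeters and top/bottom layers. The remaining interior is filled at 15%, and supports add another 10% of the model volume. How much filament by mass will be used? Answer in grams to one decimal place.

Volume inside the shell = 75.5 − 31.9, so 43.6 cm³.
Infill volume = 0.15 × 43.6 = 6.54 cm³.
Support = 0.10 × 75.5 = 7.55 cm³.
Total extruded: 31.9 + 6.54 + 7.55 → 45.99 cm³.
Mass: 45.99 × 1.26 → 57.9474 g.

57.9 g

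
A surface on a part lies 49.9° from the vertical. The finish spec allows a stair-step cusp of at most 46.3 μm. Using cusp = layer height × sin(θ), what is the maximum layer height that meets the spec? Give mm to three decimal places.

Layer height = cusp / sin(49.9°) = 0.0463 / 0.7649 = 0.061 mm.

0.061 mm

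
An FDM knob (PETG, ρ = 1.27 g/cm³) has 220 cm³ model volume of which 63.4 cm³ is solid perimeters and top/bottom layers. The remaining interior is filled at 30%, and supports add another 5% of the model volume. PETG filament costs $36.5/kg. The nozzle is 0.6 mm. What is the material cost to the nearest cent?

$5.63

Interior volume: 220 − 63.4 → 156.6 cm³.
Deposited infill = 0.30 × 156.6 = 46.98 cm³.
Support = 0.05 × 220, so 11 cm³.
Deposited volume = 63.4 + 46.98 + 11, so 121.38 cm³.
Mass = 121.38 × 1.27, so 154.1526 g.
At $36.5/kg: 154.1526/1000 × 36.5 = $5.63.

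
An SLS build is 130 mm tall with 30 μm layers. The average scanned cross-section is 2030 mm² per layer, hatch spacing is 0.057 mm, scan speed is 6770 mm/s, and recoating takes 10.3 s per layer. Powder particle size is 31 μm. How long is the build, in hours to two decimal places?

Layer count = ceil(130 / 0.03) = 4334.
Scan path per layer: 2030 / 0.057 → 35614 mm.
Laser time per layer = 35614 / 6770, so 5.2606 s.
Per-layer time = 5.2606 + 10.3, so 15.5606 s.
Build time = 4334 × 15.5606 = 67439.6404 s = 18.73 hours.

18.73 hours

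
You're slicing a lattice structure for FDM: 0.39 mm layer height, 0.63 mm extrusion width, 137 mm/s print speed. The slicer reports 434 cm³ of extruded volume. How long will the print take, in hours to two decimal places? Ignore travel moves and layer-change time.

Bead cross-section = 0.39 × 0.63, so 0.2457 mm².
Path length: 434000 mm³ / 0.2457 mm² → 1766381.8 mm.
Extrusion time = 1766381.8 / 137 = 12893.3 s.
12893.3 s = 3.58 hours.

3.58 hours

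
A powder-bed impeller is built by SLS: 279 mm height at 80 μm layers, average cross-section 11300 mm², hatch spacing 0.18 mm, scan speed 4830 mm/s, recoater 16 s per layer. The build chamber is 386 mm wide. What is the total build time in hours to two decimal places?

28.10 hours

Layer count = ceil(279 / 0.08) = 3488.
Scan path per layer: 11300 / 0.18 → 62777.8 mm.
Per-layer scan time: 62777.8 / 4830 → 12.9975 s.
Layer cycle = 12.9975 + 16 = 28.9975 s.
Build time = 3488 × 28.9975 = 101143.28 s = 28.10 hours.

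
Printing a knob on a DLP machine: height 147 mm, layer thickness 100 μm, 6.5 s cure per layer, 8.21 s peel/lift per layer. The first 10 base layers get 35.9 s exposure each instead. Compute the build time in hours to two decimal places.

Number of layers: 147 / 0.1 → 1470 (rounded up).
Base layers = 10 × (35.9 + 8.21), so 441.1 s.
Remaining layers: 1460 × (6.5 + 8.21) → 21476.6 s.
Total = 441.1 + 21476.6 = 21917.7 s = 6.09 hours.

6.09 hours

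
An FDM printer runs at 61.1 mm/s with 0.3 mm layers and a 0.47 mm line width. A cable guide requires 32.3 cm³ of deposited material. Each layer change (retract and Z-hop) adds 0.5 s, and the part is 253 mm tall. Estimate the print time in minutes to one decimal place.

69.5 minutes

Bead cross-section = 0.3 × 0.47, so 0.141 mm².
Toolpath length = 32.3 cm³ / 0.141 mm² = 32300 / 0.141 = 229078 mm.
Time extruding = 229078 / 61.1 = 3749.2 s.
Number of layers: 253 / 0.3 → 844 (rounded up).
Z-hop total: 844 × 0.5 → 422 s.
Altogether 3749.2 + 422 = 4171.2 s, i.e. 69.5 minutes.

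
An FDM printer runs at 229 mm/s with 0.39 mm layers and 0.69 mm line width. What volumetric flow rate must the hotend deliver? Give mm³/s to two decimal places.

A = 0.39 × 0.69, so 0.2691 mm².
Q = v·A = 229 × 0.2691 = 61.62 mm³/s.

61.62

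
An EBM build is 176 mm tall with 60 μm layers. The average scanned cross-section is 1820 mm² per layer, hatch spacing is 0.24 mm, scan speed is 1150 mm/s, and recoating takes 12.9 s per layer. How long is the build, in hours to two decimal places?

15.89 hours

Layer count = ceil(176 / 0.06) = 2934.
Hatch length per layer = 1820 / 0.24, so 7583.3 mm.
Scan time per layer = 7583.3 / 1150 = 6.5942 s.
Time per layer = 6.5942 + 12.9, so 19.4942 s.
2934 layers × 19.4942 s/layer = 57195.9828 s, i.e. 15.89 hours.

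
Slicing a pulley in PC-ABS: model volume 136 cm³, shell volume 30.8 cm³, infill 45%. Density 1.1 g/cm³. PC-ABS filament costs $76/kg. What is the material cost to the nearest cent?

Volume inside the shell = 136 − 30.8 = 105.2 cm³.
Deposited infill: 0.45 × 105.2 → 47.34 cm³.
Total printed volume = 30.8 + 47.34, so 78.14 cm³.
Mass = 78.14 × 1.1 = 85.954 g.
At $76/kg: 85.954/1000 × 76 = $6.53.

$6.53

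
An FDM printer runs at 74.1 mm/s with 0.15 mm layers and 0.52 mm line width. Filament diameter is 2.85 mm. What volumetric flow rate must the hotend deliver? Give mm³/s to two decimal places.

A = 0.15 × 0.52 = 0.078 mm².
Q = v·A = 74.1 × 0.078 = 5.78 mm³/s.

5.78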